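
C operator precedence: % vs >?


'%' is multiplicative (level 10); '>' is relational (level 7)
Higher level binds tighter
'%' has higher precedence than '>'


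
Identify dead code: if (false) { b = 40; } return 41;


condition is constant false, so the whole block is unreachable
Dead: 'if (false) { b = 40; }'


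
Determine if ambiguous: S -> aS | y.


right-linear, alternatives start with distinct terminals 'a' vs 'y': unique leftmost derivation
Unambiguous


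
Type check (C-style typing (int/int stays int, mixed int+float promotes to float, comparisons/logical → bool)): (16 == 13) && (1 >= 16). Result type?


Operand types: bool && bool
Rule: logical operators take bool operands and yield bool
Result type: bool


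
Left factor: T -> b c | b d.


Common prefix: 'b'
Factored: T -> b T', T' -> c | d


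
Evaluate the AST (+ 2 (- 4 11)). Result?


Evaluate inner: (- 4 11) = -7
Evaluate root: (+ 2 -7) = -5
Result: -5


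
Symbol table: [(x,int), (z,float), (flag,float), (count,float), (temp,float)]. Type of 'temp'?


Lookup 'temp' → type float


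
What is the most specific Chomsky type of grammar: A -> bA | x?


Right-linear: every RHS is a terminal or a terminal followed by one nonterminal
Classification: Type 3 (Regular)


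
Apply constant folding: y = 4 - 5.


4 - 5 = -1 at compile time
Optimized: y = -1


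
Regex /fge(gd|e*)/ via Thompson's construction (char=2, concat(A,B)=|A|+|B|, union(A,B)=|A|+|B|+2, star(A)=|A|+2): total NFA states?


Syntax tree has 6 char leaf(s), 1 union(s), 1 star(s)
chars contribute 6×2 = 12; each union adds +2; each star adds +2
Total: 12 + 2 + 2 = 16 states


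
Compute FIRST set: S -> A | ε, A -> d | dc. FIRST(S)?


Per alternative of S: FIRST(A) = {d}; FIRST(ε) = {ε}
FIRST(S) = {d, ε}


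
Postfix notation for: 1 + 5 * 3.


* has higher precedence, evaluate 5*3 first
Postfix: 1 5 3 * +


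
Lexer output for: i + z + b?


Scan left to right, longest-match per lexeme
Tokens: ID(i), OP(+), ID(z), OP(+), ID(b)


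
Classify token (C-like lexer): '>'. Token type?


Pattern: operator symbol
Type: OPERATOR


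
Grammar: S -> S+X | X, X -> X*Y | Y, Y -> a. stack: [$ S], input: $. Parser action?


start symbol S on stack, input exhausted
Action: accept


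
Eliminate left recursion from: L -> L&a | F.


Left-recursive alternatives: L&a; non-recursive: F
Introduce L': L -> FL', L' -> &aL' | ε


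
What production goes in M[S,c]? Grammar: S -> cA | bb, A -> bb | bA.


For [S, c]: 'c' ∈ FIRST(cA)
Entry: S -> cA


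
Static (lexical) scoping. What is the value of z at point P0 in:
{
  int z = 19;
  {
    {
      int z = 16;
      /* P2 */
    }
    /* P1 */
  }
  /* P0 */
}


z declared in the same block as P0
z = 19


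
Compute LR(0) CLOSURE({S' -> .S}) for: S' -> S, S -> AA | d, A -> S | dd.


Start: S' -> .S
For each item with dot before a nonterminal B, add B -> .γ for every B-production
Closure: [S' -> .S, S -> .AA, S -> .d, A -> .S, A -> .dd]


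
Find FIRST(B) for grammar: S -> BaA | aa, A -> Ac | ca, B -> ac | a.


Per alternative of B: FIRST(ac) = {a}; FIRST(a) = {a}
FIRST(B) = {a}


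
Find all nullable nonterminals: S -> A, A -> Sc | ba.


A nonterminal is nullable iff some alternative derives ε (directly, or every symbol in it is nullable)
Nullable: {}


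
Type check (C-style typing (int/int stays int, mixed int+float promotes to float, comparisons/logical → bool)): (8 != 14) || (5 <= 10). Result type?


Operand types: bool || bool
Rule: logical operators take bool operands and yield bool
Result type: bool


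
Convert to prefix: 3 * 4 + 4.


left-to-right (same/higher precedence on left): tree is (+ (* 3 4) 4)
Prefix: + * 3 4 4


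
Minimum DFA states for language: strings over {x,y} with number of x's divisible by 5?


Track (count of x) mod 5: states 0..4, accept at 0
Minimal DFA: 5 states


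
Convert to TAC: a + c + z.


Break into single-operator statements:
t1 = a + c
t2 = t1 + z


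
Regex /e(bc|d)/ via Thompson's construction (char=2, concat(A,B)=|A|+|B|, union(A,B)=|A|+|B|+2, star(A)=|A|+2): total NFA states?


Syntax tree has 4 char leaf(s), 1 union(s), 0 star(s)
chars contribute 4×2 = 8; each union adds +2; each star adds +2
Total: 8 + 2 + 0 = 10 states


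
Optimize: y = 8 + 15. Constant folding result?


8 + 15 = 23 at compile time
Optimized: y = 23


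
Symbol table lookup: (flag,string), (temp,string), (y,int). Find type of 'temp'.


Lookup 'temp' → type string


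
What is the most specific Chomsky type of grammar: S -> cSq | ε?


Single nonterminal LHS, but c^n q^n is not regular
Classification: Type 2 (Context-Free)


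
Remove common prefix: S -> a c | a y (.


Common prefix: 'a'
Factored: S -> a S', S' -> c | y (


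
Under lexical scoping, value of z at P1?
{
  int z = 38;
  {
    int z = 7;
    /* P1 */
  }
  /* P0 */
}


z declared in the same block as P1
z = 7


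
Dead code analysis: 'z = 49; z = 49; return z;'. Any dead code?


first assignment to z is overwritten before any read
Dead: 'z = 49'


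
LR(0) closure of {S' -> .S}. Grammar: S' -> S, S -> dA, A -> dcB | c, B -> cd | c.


Start: S' -> .S
For each item with dot before a nonterminal B, add B -> .γ for every B-production
Closure: [S' -> .S, S -> .dA]


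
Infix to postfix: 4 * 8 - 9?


Left to right (same or higher precedence on left)
Postfix: 4 8 * 9 -


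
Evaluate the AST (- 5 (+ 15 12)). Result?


Evaluate inner: (+ 15 12) = 27
Evaluate root: (- 5 27) = -22
Result: -22


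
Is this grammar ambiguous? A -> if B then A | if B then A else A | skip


dangling else: 'if B then if B then skip else skip' parses two ways
Ambiguous


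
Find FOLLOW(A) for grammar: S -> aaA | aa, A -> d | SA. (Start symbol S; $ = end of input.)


$ ∈ FOLLOW(S). For each A -> αBβ: add FIRST(β)\{ε} to FOLLOW(B); if β nullable, add FOLLOW(A).
FOLLOW(A) = {$, a, d}


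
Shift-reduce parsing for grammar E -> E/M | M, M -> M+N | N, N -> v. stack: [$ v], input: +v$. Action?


'v' on top is the handle for N -> v
Action: reduce (N -> v)


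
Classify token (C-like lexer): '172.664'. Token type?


Pattern: digits with a decimal point
Type: FLOAT_LITERAL


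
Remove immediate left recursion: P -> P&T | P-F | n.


Left-recursive alternatives: P&T, P-F; non-recursive: n
Introduce P': P -> nP', P' -> &TP' | -FP' | ε


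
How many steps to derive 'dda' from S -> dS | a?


Derivation: S => dS => ddS => dda
Steps: 3


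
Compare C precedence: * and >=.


'*' is multiplicative (level 10); '>=' is relational (level 7)
Higher level binds tighter
'*' has higher precedence than '>='


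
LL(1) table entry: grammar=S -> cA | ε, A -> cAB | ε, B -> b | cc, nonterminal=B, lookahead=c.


For [B, c]: 'c' ∈ FIRST(cc)
Entry: B -> cc


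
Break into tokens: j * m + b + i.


Scan left to right, longest-match per lexeme
Tokens: ID(j), OP(*), ID(m), OP(+), ID(b), OP(+), ID(i)


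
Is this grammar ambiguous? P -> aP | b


right-linear, alternatives start with distinct terminals 'a' vs 'b': unique leftmost derivation
Unambiguous


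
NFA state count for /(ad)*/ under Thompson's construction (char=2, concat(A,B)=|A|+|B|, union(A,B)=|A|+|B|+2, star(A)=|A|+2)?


Syntax tree has 2 char leaf(s), 0 union(s), 1 star(s)
chars contribute 2×2 = 4; each union adds +2; each star adds +2
Total: 4 + 0 + 2 = 6 states


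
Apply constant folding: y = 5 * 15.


5 * 15 = 75 at compile time
Optimized: y = 75


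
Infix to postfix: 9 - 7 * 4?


* has higher precedence, evaluate 7*4 first
Postfix: 9 7 4 * -


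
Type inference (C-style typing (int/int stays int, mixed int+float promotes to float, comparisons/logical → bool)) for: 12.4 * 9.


Operand types: float * int
Rule: mixed int/float promotes to float; int/int stays int
Result type: float


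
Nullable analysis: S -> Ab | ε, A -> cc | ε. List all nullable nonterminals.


A nonterminal is nullable iff some alternative derives ε (directly, or every symbol in it is nullable)
Nullable: {A, S}


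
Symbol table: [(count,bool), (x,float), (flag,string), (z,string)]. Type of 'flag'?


Lookup 'flag' → type string


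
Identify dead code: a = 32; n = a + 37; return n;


a is read by n's definition; n is returned
No dead code


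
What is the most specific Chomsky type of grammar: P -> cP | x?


Right-linear: every RHS is a terminal or a terminal followed by one nonterminal
Classification: Type 3 (Regular)


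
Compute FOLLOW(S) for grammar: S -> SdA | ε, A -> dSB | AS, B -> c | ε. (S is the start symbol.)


$ ∈ FOLLOW(S). For each A -> αBβ: add FIRST(β)\{ε} to FOLLOW(B); if β nullable, add FOLLOW(A).
FOLLOW(S) = {$, c, d}


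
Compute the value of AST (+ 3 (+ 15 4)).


Evaluate inner: (+ 15 4) = 19
Evaluate root: (+ 3 19) = 22
Result: 22


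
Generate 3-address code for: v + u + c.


Break into single-operator statements:
t1 = v + u
t2 = t1 + c


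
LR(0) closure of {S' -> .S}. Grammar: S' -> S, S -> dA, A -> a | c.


Start: S' -> .S
For each item with dot before a nonterminal B, add B -> .γ for every B-production
Closure: [S' -> .S, S -> .dA]


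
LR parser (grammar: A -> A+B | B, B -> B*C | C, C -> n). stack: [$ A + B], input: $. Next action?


handle 'A+B' on top; lookahead ∈ FOLLOW(A) = {+, $}
Action: reduce (A -> A+B)


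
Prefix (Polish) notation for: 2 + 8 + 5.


left-to-right (same/higher precedence on left): tree is (+ (+ 2 8) 5)
Prefix: + + 2 8 5


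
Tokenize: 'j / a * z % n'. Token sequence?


Scan left to right, longest-match per lexeme
Tokens: ID(j), OP(/), ID(a), OP(*), ID(z), OP(%), ID(n)


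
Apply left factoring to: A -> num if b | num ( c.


Common prefix: 'num'
Factored: A -> num A', A' -> if b | ( c


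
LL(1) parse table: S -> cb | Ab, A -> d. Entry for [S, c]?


For [S, c]: 'c' ∈ FIRST(cb)
Entry: S -> cb


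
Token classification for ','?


Pattern: delimiter/punctuation
Type: PUNCTUATION


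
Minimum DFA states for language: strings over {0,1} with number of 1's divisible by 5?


Track (count of 1) mod 5: states 0..4, accept at 0
Minimal DFA: 5 states


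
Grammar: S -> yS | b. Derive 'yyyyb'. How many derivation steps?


Derivation: S => yS => yyS => yyyS => yyyyS => yyyyb
Steps: 5


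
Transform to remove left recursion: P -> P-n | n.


Left-recursive alternatives: P-n; non-recursive: n
Introduce P': P -> nP', P' -> -nP' | ε


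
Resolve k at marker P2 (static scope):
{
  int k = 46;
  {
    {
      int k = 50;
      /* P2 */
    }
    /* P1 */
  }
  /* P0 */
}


k declared in the same block as P2
k = 50


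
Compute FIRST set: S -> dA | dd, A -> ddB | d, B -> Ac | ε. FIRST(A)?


Per alternative of A: FIRST(ddB) = {d}; FIRST(d) = {d}
FIRST(A) = {d}


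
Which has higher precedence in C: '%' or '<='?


'%' is multiplicative (level 10); '<=' is relational (level 7)
Higher level binds tighter
'%' has higher precedence than '<='


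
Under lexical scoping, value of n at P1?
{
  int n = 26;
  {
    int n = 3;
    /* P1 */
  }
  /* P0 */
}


n declared in the same block as P1
n = 3


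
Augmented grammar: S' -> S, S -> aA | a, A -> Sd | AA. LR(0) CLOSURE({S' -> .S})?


Start: S' -> .S
For each item with dot before a nonterminal B, add B -> .γ for every B-production
Closure: [S' -> .S, S -> .aA, S -> .a]


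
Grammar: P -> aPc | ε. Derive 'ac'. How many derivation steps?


Derivation: P => aPc => ac
Steps: 2


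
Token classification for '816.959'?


Pattern: digits with a decimal point
Type: FLOAT_LITERAL


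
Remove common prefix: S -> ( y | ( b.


Common prefix: '('
Factored: S -> ( S', S' -> y | b


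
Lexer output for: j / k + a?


Scan left to right, longest-match per lexeme
Tokens: ID(j), OP(/), ID(k), OP(+), ID(a)


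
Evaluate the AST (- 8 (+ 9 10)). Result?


Evaluate inner: (+ 9 10) = 19
Evaluate root: (- 8 19) = -11
Result: -11


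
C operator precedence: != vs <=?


'<=' is relational (level 7); '!=' is equality (level 6)
Higher level binds tighter
'<=' has higher precedence than '!='


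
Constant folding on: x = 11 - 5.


11 - 5 = 6 at compile time
Optimized: x = 6


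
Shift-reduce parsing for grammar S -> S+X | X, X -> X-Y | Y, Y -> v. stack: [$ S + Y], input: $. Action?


'Y' (not preceded by X-) is the handle for X -> Y
Action: reduce (X -> Y)


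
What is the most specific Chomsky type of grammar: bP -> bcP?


LHS has context (more than one symbol) and |LHS| ≤ |RHS|
Classification: Type 1 (Context-Sensitive)


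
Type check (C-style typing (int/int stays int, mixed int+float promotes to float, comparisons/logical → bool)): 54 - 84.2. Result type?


Operand types: int - float
Rule: mixed int/float promotes to float; int/int stays int
Result type: float


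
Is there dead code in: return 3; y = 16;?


statement follows a return and is unreachable
Dead: 'y = 16'


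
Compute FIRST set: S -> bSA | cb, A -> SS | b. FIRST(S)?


Per alternative of S: FIRST(bSA) = {b}; FIRST(cb) = {c}
FIRST(S) = {b, c}


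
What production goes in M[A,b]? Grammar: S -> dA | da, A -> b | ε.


For [A, b]: 'b' ∈ FIRST(b)
Entry: A -> b


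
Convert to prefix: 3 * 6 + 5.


left-to-right (same/higher precedence on left): tree is (+ (* 3 6) 5)
Prefix: + * 3 6 5


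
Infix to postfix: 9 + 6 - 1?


Left to right (same or higher precedence on left)
Postfix: 9 6 + 1 -


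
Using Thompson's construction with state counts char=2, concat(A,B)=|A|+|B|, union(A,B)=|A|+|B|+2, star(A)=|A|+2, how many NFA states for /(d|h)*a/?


Syntax tree has 3 char leaf(s), 1 union(s), 1 star(s)
chars contribute 3×2 = 6; each union adds +2; each star adds +2
Total: 6 + 2 + 2 = 10 states


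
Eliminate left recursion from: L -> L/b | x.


Left-recursive alternatives: L/b; non-recursive: x
Introduce L': L -> xL', L' -> /bL' | ε


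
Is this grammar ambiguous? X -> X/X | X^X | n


'n/n^n' has two parse trees (no precedence encoded between / and ^)
Ambiguous


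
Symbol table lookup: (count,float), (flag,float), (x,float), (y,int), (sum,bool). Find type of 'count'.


Lookup 'count' → type float


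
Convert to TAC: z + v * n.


Break into single-operator statements:
t1 = v * n
t2 = z + t1


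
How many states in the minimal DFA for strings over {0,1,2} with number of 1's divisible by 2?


Track (count of 1) mod 2: states 0..1, accept at 0
Minimal DFA: 2 states


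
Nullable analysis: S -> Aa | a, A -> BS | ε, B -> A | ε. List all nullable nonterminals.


A nonterminal is nullable iff some alternative derives ε (directly, or every symbol in it is nullable)
Nullable: {A, B}


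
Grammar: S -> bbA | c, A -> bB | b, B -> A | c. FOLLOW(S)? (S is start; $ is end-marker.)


$ ∈ FOLLOW(S). For each A -> αBβ: add FIRST(β)\{ε} to FOLLOW(B); if β nullable, add FOLLOW(A).
FOLLOW(S) = {$}


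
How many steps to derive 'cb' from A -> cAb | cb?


Derivation: A => cb
Steps: 1


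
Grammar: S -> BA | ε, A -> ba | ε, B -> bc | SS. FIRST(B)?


Per alternative of B: FIRST(bc) = {b}; FIRST(SS) = {b, ε}
FIRST(B) = {b, ε}


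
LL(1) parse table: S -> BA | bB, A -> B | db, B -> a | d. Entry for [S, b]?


For [S, b]: 'b' ∈ FIRST(bB)
Entry: S -> bB


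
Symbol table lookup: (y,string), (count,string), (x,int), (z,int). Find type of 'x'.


Lookup 'x' → type int


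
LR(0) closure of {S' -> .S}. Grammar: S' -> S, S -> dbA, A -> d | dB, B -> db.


Start: S' -> .S
For each item with dot before a nonterminal B, add B -> .γ for every B-production
Closure: [S' -> .S, S -> .dbA]


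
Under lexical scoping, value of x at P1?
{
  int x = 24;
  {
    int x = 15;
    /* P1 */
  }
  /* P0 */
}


x declared in the same block as P1
x = 15


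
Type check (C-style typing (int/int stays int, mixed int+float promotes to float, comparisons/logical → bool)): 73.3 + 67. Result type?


Operand types: float + int
Rule: mixed int/float promotes to float; int/int stays int
Result type: float


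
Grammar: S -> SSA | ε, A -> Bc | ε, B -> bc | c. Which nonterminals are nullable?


A nonterminal is nullable iff some alternative derives ε (directly, or every symbol in it is nullable)
Nullable: {A, S}


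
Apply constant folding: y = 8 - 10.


8 - 10 = -2 at compile time
Optimized: y = -2


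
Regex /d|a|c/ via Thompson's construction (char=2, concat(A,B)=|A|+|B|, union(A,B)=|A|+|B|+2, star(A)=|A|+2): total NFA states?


Syntax tree has 3 char leaf(s), 2 union(s), 0 star(s)
chars contribute 3×2 = 6; each union adds +2; each star adds +2
Total: 6 + 4 + 0 = 10 states


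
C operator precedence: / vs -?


'/' is multiplicative (level 10); '-' is additive (level 9)
Higher level binds tighter
'/' has higher precedence than '-'


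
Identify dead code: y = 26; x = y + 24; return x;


y is read by x's definition; x is returned
No dead code


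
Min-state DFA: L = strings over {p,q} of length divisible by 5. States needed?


Track length mod 5: states 0..4, accept at 0
Minimal DFA: 5 states


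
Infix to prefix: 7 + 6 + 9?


left-to-right (same/higher precedence on left): tree is (+ (+ 7 6) 9)
Prefix: + + 7 6 9


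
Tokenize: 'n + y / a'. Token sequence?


Scan left to right, longest-match per lexeme
Tokens: ID(n), OP(+), ID(y), OP(/), ID(a)


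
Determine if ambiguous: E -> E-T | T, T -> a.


precedence layered via separate nonterminal T: deterministic
Unambiguous


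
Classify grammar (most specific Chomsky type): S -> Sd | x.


Left-linear: every RHS is a terminal or one nonterminal followed by a terminal
Classification: Type 3 (Regular)


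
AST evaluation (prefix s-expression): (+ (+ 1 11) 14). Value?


Evaluate inner: (+ 1 11) = 12
Evaluate root: (+ 12 14) = 26
Result: 26


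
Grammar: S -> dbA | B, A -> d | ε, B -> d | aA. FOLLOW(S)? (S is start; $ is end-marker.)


$ ∈ FOLLOW(S). For each A -> αBβ: add FIRST(β)\{ε} to FOLLOW(B); if β nullable, add FOLLOW(A).
FOLLOW(S) = {$}


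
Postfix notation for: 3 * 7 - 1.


Left to right (same or higher precedence on left)
Postfix: 3 7 * 1 -


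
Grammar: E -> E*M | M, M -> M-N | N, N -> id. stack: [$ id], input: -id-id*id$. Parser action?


'id' on top is the handle for N -> id
Action: reduce (N -> id)


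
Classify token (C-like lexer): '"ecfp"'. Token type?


Pattern: double-quoted sequence
Type: STRING_LITERAL


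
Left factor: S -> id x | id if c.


Common prefix: 'id'
Factored: S -> id S', S' -> x | if c


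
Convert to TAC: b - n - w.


Break into single-operator statements:
t1 = b - n
t2 = t1 - w


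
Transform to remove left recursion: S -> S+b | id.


Left-recursive alternatives: S+b; non-recursive: id
Introduce S': S -> idS', S' -> +bS' | ε


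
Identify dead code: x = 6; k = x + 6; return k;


x is read by k's definition; k is returned
No dead code


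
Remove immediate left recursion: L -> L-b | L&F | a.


Left-recursive alternatives: L-b, L&F; non-recursive: a
Introduce L': L -> aL', L' -> -bL' | &FL' | ε


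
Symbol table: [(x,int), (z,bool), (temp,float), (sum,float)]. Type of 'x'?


Lookup 'x' → type int


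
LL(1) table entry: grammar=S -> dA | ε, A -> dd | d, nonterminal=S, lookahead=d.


For [S, d]: 'd' ∈ FIRST(dA)
Entry: S -> dA


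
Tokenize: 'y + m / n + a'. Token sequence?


Scan left to right, longest-match per lexeme
Tokens: ID(y), OP(+), ID(m), OP(/), ID(n), OP(+), ID(a)


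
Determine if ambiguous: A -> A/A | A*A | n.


'n/n*n' has two parse trees (no precedence encoded between / and *)
Ambiguous


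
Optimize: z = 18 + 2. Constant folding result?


18 + 2 = 20 at compile time
Optimized: z = 20


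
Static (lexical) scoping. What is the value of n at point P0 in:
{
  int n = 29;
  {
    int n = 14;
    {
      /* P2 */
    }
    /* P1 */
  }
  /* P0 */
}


n declared in the same block as P0
n = 29


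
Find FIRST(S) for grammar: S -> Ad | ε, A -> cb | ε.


Per alternative of S: FIRST(Ad) = {c, d}; FIRST(ε) = {ε}
FIRST(S) = {c, d, ε}


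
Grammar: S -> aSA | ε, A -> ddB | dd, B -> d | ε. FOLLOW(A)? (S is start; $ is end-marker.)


$ ∈ FOLLOW(S). For each A -> αBβ: add FIRST(β)\{ε} to FOLLOW(B); if β nullable, add FOLLOW(A).
FOLLOW(A) = {$, d}


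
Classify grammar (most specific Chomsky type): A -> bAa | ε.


Single nonterminal LHS, but b^n a^n is not regular
Classification: Type 2 (Context-Free)


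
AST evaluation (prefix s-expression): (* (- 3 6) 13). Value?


Evaluate inner: (- 3 6) = -3
Evaluate root: (* -3 13) = -39
Result: -39


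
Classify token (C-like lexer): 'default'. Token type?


Pattern: reserved word
Type: KEYWORD


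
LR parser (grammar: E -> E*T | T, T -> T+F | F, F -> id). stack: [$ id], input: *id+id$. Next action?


'id' on top is the handle for F -> id
Action: reduce (F -> id)


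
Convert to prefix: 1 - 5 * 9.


'*' binds tighter: tree is (- 1 (* 5 9))
Prefix: - 1 * 5 9


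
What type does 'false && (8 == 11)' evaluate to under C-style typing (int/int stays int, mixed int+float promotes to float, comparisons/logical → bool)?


Operand types: bool && bool
Rule: logical operators take bool operands and yield bool
Result type: bool


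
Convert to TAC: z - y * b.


Break into single-operator statements:
t1 = y * b
t2 = z - t1


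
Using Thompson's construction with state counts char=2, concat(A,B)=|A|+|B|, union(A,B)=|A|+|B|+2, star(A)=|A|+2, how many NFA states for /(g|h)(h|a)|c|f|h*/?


Syntax tree has 7 char leaf(s), 5 union(s), 1 star(s)
chars contribute 7×2 = 14; each union adds +2; each star adds +2
Total: 14 + 10 + 2 = 26 states


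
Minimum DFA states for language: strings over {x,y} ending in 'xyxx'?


Track the longest suffix of input matching a prefix of 'xyxx': 5 classes (prefixes of length 0..4)
Minimal DFA: 5 states


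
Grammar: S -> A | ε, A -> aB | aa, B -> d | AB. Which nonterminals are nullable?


A nonterminal is nullable iff some alternative derives ε (directly, or every symbol in it is nullable)
Nullable: {S}


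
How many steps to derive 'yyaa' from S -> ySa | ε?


Derivation: S => ySa => yySaa => yyaa
Steps: 3


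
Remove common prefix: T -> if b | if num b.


Common prefix: 'if'
Factored: T -> if T', T' -> b | num b


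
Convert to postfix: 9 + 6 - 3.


Left to right (same or higher precedence on left)
Postfix: 9 6 + 3 -


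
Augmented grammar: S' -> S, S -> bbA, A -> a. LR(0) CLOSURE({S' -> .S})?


Start: S' -> .S
For each item with dot before a nonterminal B, add B -> .γ for every B-production
Closure: [S' -> .S, S -> .bbA]


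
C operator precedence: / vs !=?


'/' is multiplicative (level 10); '!=' is equality (level 6)
Higher level binds tighter
'/' has higher precedence than '!='


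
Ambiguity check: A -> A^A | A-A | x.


'x^x-x' has two parse trees (no precedence encoded between ^ and -)
Ambiguous


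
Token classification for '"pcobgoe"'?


Pattern: double-quoted sequence
Type: STRING_LITERAL


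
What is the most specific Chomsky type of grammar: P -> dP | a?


Right-linear: every RHS is a terminal or a terminal followed by one nonterminal
Classification: Type 3 (Regular)


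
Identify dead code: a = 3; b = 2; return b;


a is assigned but never read
Dead: 'a = 3'


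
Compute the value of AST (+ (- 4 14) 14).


Evaluate inner: (- 4 14) = -10
Evaluate root: (+ -10 14) = 4
Result: 4


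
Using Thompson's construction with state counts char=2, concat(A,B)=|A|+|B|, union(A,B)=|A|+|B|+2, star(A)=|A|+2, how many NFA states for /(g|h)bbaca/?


Syntax tree has 7 char leaf(s), 1 union(s), 0 star(s)
chars contribute 7×2 = 14; each union adds +2; each star adds +2
Total: 14 + 2 + 0 = 16 states


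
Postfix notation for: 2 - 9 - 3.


Left to right (same or higher precedence on left)
Postfix: 2 9 - 3 -


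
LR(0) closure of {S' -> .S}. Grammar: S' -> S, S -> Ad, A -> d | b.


Start: S' -> .S
For each item with dot before a nonterminal B, add B -> .γ for every B-production
Closure: [S' -> .S, S -> .Ad, A -> .d, A -> .b]


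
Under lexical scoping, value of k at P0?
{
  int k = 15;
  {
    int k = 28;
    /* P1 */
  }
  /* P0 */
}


k declared in the same block as P0
k = 15


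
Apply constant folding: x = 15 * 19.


15 * 19 = 285 at compile time
Optimized: x = 285


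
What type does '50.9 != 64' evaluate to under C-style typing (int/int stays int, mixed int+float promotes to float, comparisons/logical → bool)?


Operand types: float != int
Rule: comparison yields bool
Result type: bool


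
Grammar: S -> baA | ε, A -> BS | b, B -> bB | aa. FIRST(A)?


Per alternative of A: FIRST(BS) = {a, b}; FIRST(b) = {b}
FIRST(A) = {a, b}


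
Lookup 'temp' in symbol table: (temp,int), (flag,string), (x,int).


Lookup 'temp' → type int


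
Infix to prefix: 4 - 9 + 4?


left-to-right (same/higher precedence on left): tree is (+ (- 4 9) 4)
Prefix: + - 4 9 4


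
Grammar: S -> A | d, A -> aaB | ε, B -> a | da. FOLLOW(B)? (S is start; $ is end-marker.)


$ ∈ FOLLOW(S). For each A -> αBβ: add FIRST(β)\{ε} to FOLLOW(B); if β nullable, add FOLLOW(A).
FOLLOW(B) = {$}


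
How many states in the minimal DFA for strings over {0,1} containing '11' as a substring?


KMP-style automaton: 2 progress states + 1 absorbing accept = 3
Minimal DFA: 3 states


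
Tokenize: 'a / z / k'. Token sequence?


Scan left to right, longest-match per lexeme
Tokens: ID(a), OP(/), ID(z), OP(/), ID(k)


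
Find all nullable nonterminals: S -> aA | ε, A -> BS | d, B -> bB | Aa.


A nonterminal is nullable iff some alternative derives ε (directly, or every symbol in it is nullable)
Nullable: {S}


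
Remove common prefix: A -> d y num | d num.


Common prefix: 'd'
Factored: A -> d A', A' -> y num | num


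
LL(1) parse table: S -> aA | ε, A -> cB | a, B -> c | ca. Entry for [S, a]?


For [S, a]: 'a' ∈ FIRST(aA)
Entry: S -> aA


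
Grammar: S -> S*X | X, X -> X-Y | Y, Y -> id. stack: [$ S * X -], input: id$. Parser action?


no handle; shift 'id'
Action: shift


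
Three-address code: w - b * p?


Break into single-operator statements:
t1 = b * p
t2 = w - t1


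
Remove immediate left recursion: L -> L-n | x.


Left-recursive alternatives: L-n; non-recursive: x
Introduce L': L -> xL', L' -> -nL' | ε


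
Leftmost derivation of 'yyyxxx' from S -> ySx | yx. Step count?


Derivation: S => ySx => yySxx => yyyxxx
Steps: 3


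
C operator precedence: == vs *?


'*' is multiplicative (level 10); '==' is equality (level 6)
Higher level binds tighter
'*' has higher precedence than '=='


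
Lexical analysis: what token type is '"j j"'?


Pattern: double-quoted sequence
Type: STRING_LITERAL


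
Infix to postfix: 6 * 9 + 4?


Left to right (same or higher precedence on left)
Postfix: 6 9 * 4 +


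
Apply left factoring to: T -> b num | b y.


Common prefix: 'b'
Factored: T -> b T', T' -> num | y


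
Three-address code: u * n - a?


Break into single-operator statements:
t1 = u * n
t2 = t1 - a


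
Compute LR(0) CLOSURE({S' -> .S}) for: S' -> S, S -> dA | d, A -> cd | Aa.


Start: S' -> .S
For each item with dot before a nonterminal B, add B -> .γ for every B-production
Closure: [S' -> .S, S -> .dA, S -> .d]


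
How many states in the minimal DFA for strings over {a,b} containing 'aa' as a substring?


KMP-style automaton: 2 progress states + 1 absorbing accept = 3
Minimal DFA: 3 states


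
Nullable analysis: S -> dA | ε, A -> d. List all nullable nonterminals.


A nonterminal is nullable iff some alternative derives ε (directly, or every symbol in it is nullable)
Nullable: {S}


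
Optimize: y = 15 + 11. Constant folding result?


15 + 11 = 26 at compile time
Optimized: y = 26


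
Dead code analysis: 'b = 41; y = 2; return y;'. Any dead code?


b is assigned but never read
Dead: 'b = 41'


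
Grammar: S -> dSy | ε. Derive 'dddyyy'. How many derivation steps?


Derivation: S => dSy => ddSyy => dddSyyy => dddyyy
Steps: 4


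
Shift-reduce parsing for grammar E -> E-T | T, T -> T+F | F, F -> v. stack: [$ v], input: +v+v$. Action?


'v' on top is the handle for F -> v
Action: reduce (F -> v)


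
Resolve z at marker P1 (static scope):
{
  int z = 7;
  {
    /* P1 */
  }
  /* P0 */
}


P1's block does not declare z; resolves to the enclosing declaration at depth 0
z = 7


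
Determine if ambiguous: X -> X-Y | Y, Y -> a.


precedence layered via separate nonterminal Y: deterministic
Unambiguous


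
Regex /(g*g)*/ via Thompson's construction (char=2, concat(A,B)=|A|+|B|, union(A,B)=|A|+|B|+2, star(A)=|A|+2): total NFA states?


Syntax tree has 2 char leaf(s), 0 union(s), 2 star(s)
chars contribute 2×2 = 4; each union adds +2; each star adds +2
Total: 4 + 0 + 4 = 8 states


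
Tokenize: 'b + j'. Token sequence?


Scan left to right, longest-match per lexeme
Tokens: ID(b), OP(+), ID(j)


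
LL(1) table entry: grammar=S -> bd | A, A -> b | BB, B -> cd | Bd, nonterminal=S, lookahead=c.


For [S, c]: 'c' ∈ FIRST(A)
Entry: S -> A


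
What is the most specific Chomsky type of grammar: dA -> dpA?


LHS has context (more than one symbol) and |LHS| ≤ |RHS|
Classification: Type 1 (Context-Sensitive)


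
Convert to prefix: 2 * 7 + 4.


left-to-right (same/higher precedence on left): tree is (+ (* 2 7) 4)
Prefix: + * 2 7 4


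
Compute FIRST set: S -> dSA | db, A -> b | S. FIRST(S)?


Per alternative of S: FIRST(dSA) = {d}; FIRST(db) = {d}
FIRST(S) = {d}


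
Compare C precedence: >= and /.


'/' is multiplicative (level 10); '>=' is relational (level 7)
Higher level binds tighter
'/' has higher precedence than '>='


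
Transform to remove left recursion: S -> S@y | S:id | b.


Left-recursive alternatives: S@y, S:id; non-recursive: b
Introduce S': S -> bS', S' -> @yS' | :idS' | ε


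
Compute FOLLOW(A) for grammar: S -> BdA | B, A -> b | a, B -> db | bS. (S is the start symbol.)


$ ∈ FOLLOW(S). For each A -> αBβ: add FIRST(β)\{ε} to FOLLOW(B); if β nullable, add FOLLOW(A).
FOLLOW(A) = {$, d}


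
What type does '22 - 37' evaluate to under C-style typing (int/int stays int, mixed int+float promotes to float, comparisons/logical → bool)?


Operand types: int - int
Rule: mixed int/float promotes to float; int/int stays int
Result type: int


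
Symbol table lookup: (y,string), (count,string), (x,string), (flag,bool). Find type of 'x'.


Lookup 'x' → type string


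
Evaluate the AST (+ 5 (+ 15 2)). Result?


Evaluate inner: (+ 15 2) = 17
Evaluate root: (+ 5 17) = 22
Result: 22


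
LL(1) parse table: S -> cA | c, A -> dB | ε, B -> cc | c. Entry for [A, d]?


For [A, d]: 'd' ∈ FIRST(dB)
Entry: A -> dB


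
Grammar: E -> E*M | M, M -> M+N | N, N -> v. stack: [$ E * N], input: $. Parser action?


'N' (not preceded by M+) is the handle for M -> N
Action: reduce (M -> N)


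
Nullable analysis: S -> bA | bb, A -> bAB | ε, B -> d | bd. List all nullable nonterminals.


A nonterminal is nullable iff some alternative derives ε (directly, or every symbol in it is nullable)
Nullable: {A}


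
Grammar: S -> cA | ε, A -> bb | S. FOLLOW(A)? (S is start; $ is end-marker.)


$ ∈ FOLLOW(S). For each A -> αBβ: add FIRST(β)\{ε} to FOLLOW(B); if β nullable, add FOLLOW(A).
FOLLOW(A) = {$}


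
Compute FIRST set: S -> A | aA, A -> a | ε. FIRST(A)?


Per alternative of A: FIRST(a) = {a}; FIRST(ε) = {ε}
FIRST(A) = {a, ε}


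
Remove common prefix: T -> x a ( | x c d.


Common prefix: 'x'
Factored: T -> x T', T' -> a ( | c d


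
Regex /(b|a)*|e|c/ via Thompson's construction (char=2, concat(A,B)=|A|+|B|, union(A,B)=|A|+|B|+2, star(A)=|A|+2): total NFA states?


Syntax tree has 4 char leaf(s), 3 union(s), 1 star(s)
chars contribute 4×2 = 8; each union adds +2; each star adds +2
Total: 8 + 6 + 2 = 16 states


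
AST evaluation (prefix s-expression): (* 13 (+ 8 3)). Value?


Evaluate inner: (+ 8 3) = 11
Evaluate root: (* 13 11) = 143
Result: 143


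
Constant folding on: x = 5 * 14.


5 * 14 = 70 at compile time
Optimized: x = 70


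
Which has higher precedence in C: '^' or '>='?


'>=' is relational (level 7); '^' is bitwise XOR (level 4)
Higher level binds tighter
'>=' has higher precedence than '^'


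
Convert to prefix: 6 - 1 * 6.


'*' binds tighter: tree is (- 6 (* 1 6))
Prefix: - 6 * 1 6


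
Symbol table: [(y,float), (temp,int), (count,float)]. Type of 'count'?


Lookup 'count' → type float


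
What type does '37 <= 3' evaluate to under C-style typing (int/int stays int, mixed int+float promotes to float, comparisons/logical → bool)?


Operand types: int <= int
Rule: comparison yields bool
Result type: bool


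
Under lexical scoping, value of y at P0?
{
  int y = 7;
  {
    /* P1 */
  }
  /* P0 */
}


y declared in the same block as P0
y = 7


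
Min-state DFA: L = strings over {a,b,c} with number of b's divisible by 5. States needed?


Track (count of b) mod 5: states 0..4, accept at 0
Minimal DFA: 5 states


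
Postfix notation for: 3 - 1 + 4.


Left to right (same or higher precedence on left)
Postfix: 3 1 - 4 +


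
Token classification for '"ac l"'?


Pattern: double-quoted sequence
Type: STRING_LITERAL


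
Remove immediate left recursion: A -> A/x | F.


Left-recursive alternatives: A/x; non-recursive: F
Introduce A': A -> FA', A' -> /xA' | ε


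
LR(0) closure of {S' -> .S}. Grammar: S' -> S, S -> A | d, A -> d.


Start: S' -> .S
For each item with dot before a nonterminal B, add B -> .γ for every B-production
Closure: [S' -> .S, S -> .A, S -> .d, A -> .d]


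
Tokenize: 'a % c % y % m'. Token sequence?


Scan left to right, longest-match per lexeme
Tokens: ID(a), OP(%), ID(c), OP(%), ID(y), OP(%), ID(m)


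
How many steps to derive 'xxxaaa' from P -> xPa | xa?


Derivation: P => xPa => xxPaa => xxxaaa
Steps: 3


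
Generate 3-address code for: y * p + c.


Break into single-operator statements:
t1 = y * p
t2 = t1 + c


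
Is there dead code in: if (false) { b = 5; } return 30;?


condition is constant false, so the whole block is unreachable
Dead: 'if (false) { b = 5; }'


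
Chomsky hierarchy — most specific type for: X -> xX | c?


Right-linear: every RHS is a terminal or a terminal followed by one nonterminal
Classification: Type 3 (Regular)


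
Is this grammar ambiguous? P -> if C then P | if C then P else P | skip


dangling else: 'if C then if C then skip else skip' parses two ways
Ambiguous


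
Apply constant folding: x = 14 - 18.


14 - 18 = -4 at compile time
Optimized: x = -4


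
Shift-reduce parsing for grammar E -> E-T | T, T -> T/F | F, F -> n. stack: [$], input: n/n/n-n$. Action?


no handle on stack; shift 'n'
Action: shift


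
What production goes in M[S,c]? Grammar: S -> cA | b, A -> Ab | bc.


For [S, c]: 'c' ∈ FIRST(cA)
Entry: S -> cA


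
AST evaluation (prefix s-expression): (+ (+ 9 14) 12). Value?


Evaluate inner: (+ 9 14) = 23
Evaluate root: (+ 23 12) = 35
Result: 35


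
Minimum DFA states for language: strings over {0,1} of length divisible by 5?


Track length mod 5: states 0..4, accept at 0
Minimal DFA: 5 states


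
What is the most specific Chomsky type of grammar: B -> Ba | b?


Left-linear: every RHS is a terminal or one nonterminal followed by a terminal
Classification: Type 3 (Regular)


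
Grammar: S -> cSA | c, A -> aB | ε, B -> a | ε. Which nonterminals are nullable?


A nonterminal is nullable iff some alternative derives ε (directly, or every symbol in it is nullable)
Nullable: {A, B}


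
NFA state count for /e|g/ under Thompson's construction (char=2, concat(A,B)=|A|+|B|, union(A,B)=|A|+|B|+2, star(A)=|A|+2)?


Syntax tree has 2 char leaf(s), 1 union(s), 0 star(s)
chars contribute 2×2 = 4; each union adds +2; each star adds +2
Total: 4 + 2 + 0 = 6 states


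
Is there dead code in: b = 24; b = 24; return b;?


first assignment to b is overwritten before any read
Dead: 'b = 24'


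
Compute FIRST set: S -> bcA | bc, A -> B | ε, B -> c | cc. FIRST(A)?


Per alternative of A: FIRST(B) = {c}; FIRST(ε) = {ε}
FIRST(A) = {c, ε}


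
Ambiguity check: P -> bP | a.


right-linear, alternatives start with distinct terminals 'b' vs 'a': unique leftmost derivation
Unambiguous


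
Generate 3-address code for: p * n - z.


Break into single-operator statements:
t1 = p * n
t2 = t1 - z


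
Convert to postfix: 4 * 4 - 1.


Left to right (same or higher precedence on left)
Postfix: 4 4 * 1 -


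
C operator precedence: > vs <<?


'<<' is shift (level 8); '>' is relational (level 7)
Higher level binds tighter
'<<' has higher precedence than '>'


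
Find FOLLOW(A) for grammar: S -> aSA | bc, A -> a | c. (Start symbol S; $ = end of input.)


$ ∈ FOLLOW(S). For each A -> αBβ: add FIRST(β)\{ε} to FOLLOW(B); if β nullable, add FOLLOW(A).
FOLLOW(A) = {$, a, c}


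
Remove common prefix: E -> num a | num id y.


Common prefix: 'num'
Factored: E -> num E', E' -> a | id y


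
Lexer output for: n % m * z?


Scan left to right, longest-match per lexeme
Tokens: ID(n), OP(%), ID(m), OP(*), ID(z)


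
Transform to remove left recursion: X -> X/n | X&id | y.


Left-recursive alternatives: X/n, X&id; non-recursive: y
Introduce X': X -> yX', X' -> /nX' | &idX' | ε


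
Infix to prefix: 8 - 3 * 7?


'*' binds tighter: tree is (- 8 (* 3 7))
Prefix: - 8 * 3 7


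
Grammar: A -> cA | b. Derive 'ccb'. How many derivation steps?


Derivation: A => cA => ccA => ccb
Steps: 3


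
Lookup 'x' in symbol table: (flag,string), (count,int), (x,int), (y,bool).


Lookup 'x' → type int


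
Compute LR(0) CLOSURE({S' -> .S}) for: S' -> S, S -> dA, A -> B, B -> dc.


Start: S' -> .S
For each item with dot before a nonterminal B, add B -> .γ for every B-production
Closure: [S' -> .S, S -> .dA]


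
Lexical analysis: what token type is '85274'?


Pattern: digits only
Type: INTEGER_LITERAL


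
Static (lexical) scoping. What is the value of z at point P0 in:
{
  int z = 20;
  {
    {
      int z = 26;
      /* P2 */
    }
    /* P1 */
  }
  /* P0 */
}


z declared in the same block as P0
z = 20


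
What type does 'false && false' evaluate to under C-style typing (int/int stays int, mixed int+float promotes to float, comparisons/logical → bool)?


Operand types: bool && bool
Rule: logical operators take bool operands and yield bool
Result type: bool


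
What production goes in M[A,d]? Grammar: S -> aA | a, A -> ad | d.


For [A, d]: 'd' ∈ FIRST(d)
Entry: A -> d


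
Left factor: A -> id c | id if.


Common prefix: 'id'
Factored: A -> id A', A' -> c | if


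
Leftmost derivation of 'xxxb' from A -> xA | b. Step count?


Derivation: A => xA => xxA => xxxA => xxxb
Steps: 4
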